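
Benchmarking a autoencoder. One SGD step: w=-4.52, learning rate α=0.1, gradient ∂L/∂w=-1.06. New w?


w_new = w - α·∇
= -4.52 - 0.1·-1.06
= -4.52 + 0.106
= -4.414

-4.414


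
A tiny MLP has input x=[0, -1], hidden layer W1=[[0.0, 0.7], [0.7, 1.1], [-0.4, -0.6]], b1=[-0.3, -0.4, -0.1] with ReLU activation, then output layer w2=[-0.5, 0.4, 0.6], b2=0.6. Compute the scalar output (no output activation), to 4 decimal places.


z1[0] = (0.0)·(0) + (0.7)·(-1) - 0.3 = -1.0
z1[1] = (0.7)·(0) + (1.1)·(-1) - 0.4 = -1.5
z1[2] = (-0.4)·(0) + (-0.6)·(-1) - 0.1 = 0.5
h = ReLU(z1) = [0.0, 0.0, 0.5]
output = (-0.5)·(0.0) + (0.4)·(0.0) + (0.6)·(0.5) + 0.6 = 0.9

0.9


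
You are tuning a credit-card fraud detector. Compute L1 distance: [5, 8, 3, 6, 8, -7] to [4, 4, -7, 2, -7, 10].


d = |5-4| + |8-4| + |3+ 7| + |6-2| + |8+ 7| + |-7-10|
  = 1 + 4 + 10 + 4 + 15 + 17
  = 51

51


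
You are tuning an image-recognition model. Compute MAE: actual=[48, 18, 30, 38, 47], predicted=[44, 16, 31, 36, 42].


Absolute errors: |48-44|=4, |18-16|=2, |30-31|=1, |38-36|=2, |47-42|=5
Sum = 14
MAE = 14/5 = 14/5

14/5


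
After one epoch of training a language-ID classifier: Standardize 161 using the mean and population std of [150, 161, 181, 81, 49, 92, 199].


μ = 130.4286, σ = 52.2736
z = (161 - 130.4286)/52.2736 = 0.5848

0.5848


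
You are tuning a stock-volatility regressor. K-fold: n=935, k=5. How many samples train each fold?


Fold size = 935/5 = 187
Training per fold = 935 - 187 = 748

748


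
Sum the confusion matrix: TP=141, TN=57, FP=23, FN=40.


Total = TP + TN + FP + FN
= 141 + 57 + 23 + 40
= 261
(Predicted positive: 164, predicted negative: 97)

261


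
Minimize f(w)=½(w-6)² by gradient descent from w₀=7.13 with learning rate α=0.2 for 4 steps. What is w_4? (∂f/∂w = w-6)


step 1: grad = 7.13-6 = 1.13; w = 7.13 - 0.2·(1.13) = 6.904
step 2: grad = 6.904-6 = 0.904; w = 6.904 - 0.2·(0.904) = 6.7232
step 3: grad = 6.7232-6 = 0.7232; w = 6.7232 - 0.2·(0.7232) = 6.57856
step 4: grad = 6.57856-6 = 0.57856; w = 6.57856 - 0.2·(0.57856) = 6.462848

6.462848


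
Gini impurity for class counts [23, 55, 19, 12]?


Probabilities: [23/109, 55/109, 19/109, 12/109] ≈ [0.211, 0.5046, 0.1743, 0.1101]
Σpᵢ² = (529 + 3025 + 361 + 144)/109² = 4059/11881
Gini = 1 - Σpᵢ² = 1 - 4059/11881 = 0.6584

0.6584


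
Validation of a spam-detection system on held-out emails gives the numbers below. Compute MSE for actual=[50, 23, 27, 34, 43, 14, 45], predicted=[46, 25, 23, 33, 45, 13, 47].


Squared errors: (50-46)²=16, (23-25)²=4, (27-23)²=16, (34-33)²=1, (43-45)²=4, (14-13)²=1, (45-47)²=4
Sum = 46
MSE = 46/7 = 46/7

46/7


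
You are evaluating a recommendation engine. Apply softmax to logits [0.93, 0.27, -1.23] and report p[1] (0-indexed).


Exponentials: e^0.93=2.5345, e^0.27=1.31, e^-1.23=0.2923
Sum = 4.1368
Softmax = [0.6127, 0.3167, 0.0707]
p[1] = 1.31/4.1368 = 0.3167

0.3167


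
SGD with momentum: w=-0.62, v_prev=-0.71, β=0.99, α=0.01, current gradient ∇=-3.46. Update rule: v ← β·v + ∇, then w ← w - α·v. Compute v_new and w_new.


v_new = 0.99·-0.71 - 3.46 = -0.7029 - 3.46 = -4.1629
w_new = -0.62 - 0.01·-4.1629 = -0.62 + 0.041629 = -0.578371

v_new=-4.1629, w_new=-0.578371


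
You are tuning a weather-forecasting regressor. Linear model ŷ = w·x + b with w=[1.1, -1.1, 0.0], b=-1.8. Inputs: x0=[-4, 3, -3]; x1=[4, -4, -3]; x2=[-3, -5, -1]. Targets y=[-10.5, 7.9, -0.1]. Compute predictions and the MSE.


ŷ0 = (1.1)·(-4) + (-1.1)·(3) + (0.0)·(-3) - 1.8 = -9.5
ŷ1 = (1.1)·(4) + (-1.1)·(-4) + (0.0)·(-3) - 1.8 = 7.0
ŷ2 = (1.1)·(-3) + (-1.1)·(-5) + (0.0)·(-1) - 1.8 = 0.4
errors² = [1.0, 0.81, 0.25]
MSE = 2.0600/3 = 0.6867

0.6867


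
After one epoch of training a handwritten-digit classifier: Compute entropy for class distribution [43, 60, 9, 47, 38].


Probabilities: [43/197, 60/197, 9/197, 47/197, 38/197] ≈ [0.2183, 0.3046, 0.0457, 0.2386, 0.1929]
H = -((43/197)·log₂(43/197) + (60/197)·log₂(60/197) + (9/197)·log₂(9/197) + (47/197)·log₂(47/197) + (38/197)·log₂(38/197))
  = 2.1563 bits

2.1563 bits


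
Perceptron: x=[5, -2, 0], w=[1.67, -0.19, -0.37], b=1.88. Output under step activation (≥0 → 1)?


z = (5)·(1.67) + (-2)·(-0.19) + (0)·(-0.37) + 1.88
  = 10.61
step(z) = 1 (z≥0)

1


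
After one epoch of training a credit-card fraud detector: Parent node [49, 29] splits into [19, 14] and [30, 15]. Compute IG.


Parent = [49, 29], H_parent = 0.952
H_left = 0.9834 (n=33), H_right = 0.9183 (n=45)
H_children = (33/78)·0.9834 + (45/78)·0.9183 = 0.9458
IG = 0.952 - 0.9458 = 0.0062

0.0062


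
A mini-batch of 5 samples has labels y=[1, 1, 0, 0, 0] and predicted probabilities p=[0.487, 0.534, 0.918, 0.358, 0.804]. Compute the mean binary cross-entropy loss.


L[0] = -ln(0.487) = 0.7195
L[1] = -ln(0.534) = 0.6274
L[2] = -ln(1-0.918) = -ln(0.082) = 2.501
L[3] = -ln(1-0.358) = -ln(0.642) = 0.4432
L[4] = -ln(1-0.804) = -ln(0.196) = 1.6296
mean = (0.7195 + 0.6274 + 2.501 + 0.4432 + 1.6296)/5 = 1.1841

1.1841


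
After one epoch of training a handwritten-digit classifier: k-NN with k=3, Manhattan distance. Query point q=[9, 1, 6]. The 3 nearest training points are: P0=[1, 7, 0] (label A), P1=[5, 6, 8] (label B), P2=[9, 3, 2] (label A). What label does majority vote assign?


d(q,P0) = 20  (label A)
d(q,P1) = 11  (label B)
d(q,P2) = 6  (label A)
Votes: A=2, B=1
Majority → A

A


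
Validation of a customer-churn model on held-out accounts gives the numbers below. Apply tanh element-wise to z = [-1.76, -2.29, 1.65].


tanh(-1.76) = -0.9425
tanh(-2.29) = -0.9797
tanh(1.65) = 0.9289
result = [-0.9425, -0.9797, 0.9289]

[-0.9425, -0.9797, 0.9289]


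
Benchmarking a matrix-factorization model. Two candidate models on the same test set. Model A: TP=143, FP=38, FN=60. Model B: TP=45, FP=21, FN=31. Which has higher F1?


Model A: P=143/181=0.7901, R=143/203=0.7044, F1=2PR/(P+R)=2TP/(2TP+FP+FN)=286/384=0.7448
Model B: P=45/66=0.6818, R=45/76=0.5921, F1=2PR/(P+R)=2TP/(2TP+FP+FN)=90/142=0.6338
0.7448 > 0.6338 → Model A

Model A


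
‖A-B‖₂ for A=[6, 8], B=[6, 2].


d = √((6-6)² + (8-2)²)
  = √(0 + 36)
  = √36 = 6.0

6.0


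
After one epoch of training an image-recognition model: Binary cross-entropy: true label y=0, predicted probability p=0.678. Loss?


BCE = -[y·ln(p) + (1-y)·ln(1-p)]
= -0 - 1·ln(1-0.678)
= -ln(0.322) = 1.1332

1.1332


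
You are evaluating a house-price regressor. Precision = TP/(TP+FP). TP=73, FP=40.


Precision = TP/(TP+FP)
= 73/(73+40)
= 73/113 = 64.6%

64.6%


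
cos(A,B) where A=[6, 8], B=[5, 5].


A·B = 6·5 + 8·5 = 70
‖A‖ = √100 = 10, ‖B‖ = √50 = 7.0711
cos = 70/(√100·√50) = 70/√5000 = 0.9899

0.9899


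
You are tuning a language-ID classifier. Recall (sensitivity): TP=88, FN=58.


Recall = TP/(TP+FN)
= 88/(88+58)
= 88/146 = 60.27%

60.27%


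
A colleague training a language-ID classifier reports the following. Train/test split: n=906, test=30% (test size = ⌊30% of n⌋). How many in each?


Test = ⌊906·30/100⌋ = 271
Train = 906 - 271 = 635

Train: 635, Test: 271


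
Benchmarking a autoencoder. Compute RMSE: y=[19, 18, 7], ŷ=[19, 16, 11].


MSE = 20/3 = 6.6667
RMSE = √(20/3) = 2.582

2.582


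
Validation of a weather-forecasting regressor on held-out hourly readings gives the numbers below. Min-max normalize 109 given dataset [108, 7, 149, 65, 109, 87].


min=7, max=149
(109-7)/(149-7) = 102/142 = 0.7183

0.7183


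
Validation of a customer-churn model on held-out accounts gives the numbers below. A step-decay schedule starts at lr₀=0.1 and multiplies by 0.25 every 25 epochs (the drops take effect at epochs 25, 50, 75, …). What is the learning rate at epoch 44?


n_drops = ⌊44/25⌋ = 1
lr = 0.1·0.25^1 = 0.1·0.25 = 0.025

0.025


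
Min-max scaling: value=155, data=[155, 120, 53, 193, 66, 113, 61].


min=53, max=193
(155-53)/(193-53) = 102/140 = 0.7286

0.7286


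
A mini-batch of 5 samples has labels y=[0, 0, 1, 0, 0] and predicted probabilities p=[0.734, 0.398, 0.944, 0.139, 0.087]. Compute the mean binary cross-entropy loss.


L[0] = -ln(1-0.734) = -ln(0.266) = 1.3243
L[1] = -ln(1-0.398) = -ln(0.602) = 0.5075
L[2] = -ln(0.944) = 0.0576
L[3] = -ln(1-0.139) = -ln(0.861) = 0.1497
L[4] = -ln(1-0.087) = -ln(0.913) = 0.091
mean = (1.3243 + 0.5075 + 0.0576 + 0.1497 + 0.091)/5 = 0.426

0.426


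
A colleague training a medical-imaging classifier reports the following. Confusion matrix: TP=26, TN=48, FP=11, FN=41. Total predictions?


Total = TP + TN + FP + FN
= 26 + 48 + 11 + 41
= 126
(Predicted positive: 37, predicted negative: 89)

126


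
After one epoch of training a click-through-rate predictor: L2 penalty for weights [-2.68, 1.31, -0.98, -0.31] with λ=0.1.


‖w‖₂² = (-2.68)² + (1.31)² + (-0.98)² + (-0.31)²
     = 7.1824 + 1.7161 + 0.9604 + 0.0961
     = 9.955
λ·‖w‖₂² = 0.1·9.955 = 0.9955

0.9955


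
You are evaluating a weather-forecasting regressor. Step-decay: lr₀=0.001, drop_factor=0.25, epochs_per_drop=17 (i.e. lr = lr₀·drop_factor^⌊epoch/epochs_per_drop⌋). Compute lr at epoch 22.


n_drops = ⌊22/17⌋ = 1
lr = 0.001·0.25^1 = 0.001·0.25 = 0.00025

0.00025


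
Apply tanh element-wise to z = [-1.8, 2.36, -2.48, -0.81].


tanh(-1.8) = -0.9468
tanh(2.36) = 0.9823
tanh(-2.48) = -0.9861
tanh(-0.81) = -0.6696
result = [-0.9468, 0.9823, -0.9861, -0.6696]

[-0.9468, 0.9823, -0.9861, -0.6696]


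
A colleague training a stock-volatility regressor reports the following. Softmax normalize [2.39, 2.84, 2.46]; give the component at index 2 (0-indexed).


Exponentials: e^2.39=10.9135, e^2.84=17.1158, e^2.46=11.7048
Sum = 39.7341
Softmax = [0.2747, 0.4308, 0.2946]
p[2] = 11.7048/39.7341 = 0.2946

0.2946


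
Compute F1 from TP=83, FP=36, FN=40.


Precision = 83/119 = 0.6975
Recall = 83/123 = 0.6748
F1 = 2·P·R/(P+R) = 2·TP/(2·TP+FP+FN) = 166/(166+36+40) = 166/242 = 0.686

0.686


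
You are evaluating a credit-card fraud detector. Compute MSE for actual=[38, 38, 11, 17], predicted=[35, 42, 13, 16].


Squared errors: (38-35)²=9, (38-42)²=16, (11-13)²=4, (17-16)²=1
Sum = 30
MSE = 30/4 = 15/2

15/2


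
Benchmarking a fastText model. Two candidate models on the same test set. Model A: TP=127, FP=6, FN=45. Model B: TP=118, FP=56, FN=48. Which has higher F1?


Model A: P=127/133=0.9549, R=127/172=0.7384, F1=2PR/(P+R)=2TP/(2TP+FP+FN)=254/305=0.8328
Model B: P=118/174=0.6782, R=118/166=0.7108, F1=2PR/(P+R)=2TP/(2TP+FP+FN)=236/340=0.6941
0.8328 > 0.6941 → Model A

Model A


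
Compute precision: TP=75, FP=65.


Precision = TP/(TP+FP)
= 75/(75+65)
= 75/140 = 53.57%

53.57%


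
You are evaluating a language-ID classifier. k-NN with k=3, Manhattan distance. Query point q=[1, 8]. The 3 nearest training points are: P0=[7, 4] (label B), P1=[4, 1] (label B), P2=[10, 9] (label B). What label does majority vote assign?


d(q,P0) = 10  (label B)
d(q,P1) = 10  (label B)
d(q,P2) = 10  (label B)
Votes: A=0, B=3
Majority → B

B


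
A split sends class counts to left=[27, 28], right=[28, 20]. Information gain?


Parent = [55, 48], H_parent = 0.9967
H_left = 0.9998 (n=55), H_right = 0.9799 (n=48)
H_children = (55/103)·0.9998 + (48/103)·0.9799 = 0.9905
IG = 0.9967 - 0.9905 = 0.0062

0.0062


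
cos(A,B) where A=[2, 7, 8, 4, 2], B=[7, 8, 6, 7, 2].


A·B = 2·7 + 7·8 + 8·6 + 4·7 + 2·2 = 150
‖A‖ = √137 = 11.7047, ‖B‖ = √202 = 14.2127
cos = 150/(√137·√202) = 150/√27674 = 0.9017

0.9017


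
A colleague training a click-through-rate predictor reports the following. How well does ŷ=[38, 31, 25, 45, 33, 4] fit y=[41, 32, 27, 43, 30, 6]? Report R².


ȳ = 29.8333
SS_res = Σ(y-ŷ)² = 31
SS_tot = Σ(y-ȳ)² = 878.83
R² = 1 - SS_res/SS_tot = 1 - 0.0353 = 0.9647

0.9647


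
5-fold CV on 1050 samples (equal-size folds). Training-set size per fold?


Fold size = 1050/5 = 210
Training per fold = 1050 - 210 = 840

840


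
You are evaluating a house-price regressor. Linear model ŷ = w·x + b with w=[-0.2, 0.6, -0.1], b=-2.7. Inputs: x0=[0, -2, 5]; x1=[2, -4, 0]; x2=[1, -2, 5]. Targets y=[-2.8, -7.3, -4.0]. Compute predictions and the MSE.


ŷ0 = (-0.2)·(0) + (0.6)·(-2) + (-0.1)·(5) - 2.7 = -4.4
ŷ1 = (-0.2)·(2) + (0.6)·(-4) + (-0.1)·(0) - 2.7 = -5.5
ŷ2 = (-0.2)·(1) + (0.6)·(-2) + (-0.1)·(5) - 2.7 = -4.6
errors² = [2.56, 3.24, 0.36]
MSE = 6.1600/3 = 2.0533

2.0533


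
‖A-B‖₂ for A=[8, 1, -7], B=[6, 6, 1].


d = √((8-6)² + (1-6)² + (-7-1)²)
  = √(4 + 25 + 64)
  = √93 = 9.6437

9.6437


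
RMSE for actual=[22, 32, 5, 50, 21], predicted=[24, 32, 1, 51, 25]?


MSE = 37/5 = 7.4
RMSE = √(37/5) = 2.7203

2.7203


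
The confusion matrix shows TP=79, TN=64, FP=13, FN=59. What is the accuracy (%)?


Accuracy = (TP+TN)/(TP+TN+FP+FN)
= (79+64)/(215)
= 143/215 = 66.51%

66.51%


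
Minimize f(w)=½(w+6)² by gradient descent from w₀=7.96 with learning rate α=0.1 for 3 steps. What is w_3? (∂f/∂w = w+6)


step 1: grad = 7.96+6 = 13.96; w = 7.96 - 0.1·(13.96) = 6.564
step 2: grad = 6.564+6 = 12.564; w = 6.564 - 0.1·(12.564) = 5.3076
step 3: grad = 5.3076+6 = 11.3076; w = 5.3076 - 0.1·(11.3076) = 4.17684

4.17684


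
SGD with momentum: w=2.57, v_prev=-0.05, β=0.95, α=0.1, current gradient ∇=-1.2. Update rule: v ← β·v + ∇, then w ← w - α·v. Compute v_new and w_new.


v_new = 0.95·-0.05 - 1.2 = -0.0475 - 1.2 = -1.2475
w_new = 2.57 - 0.1·-1.2475 = 2.57 + 0.12475 = 2.69475

v_new=-1.2475, w_new=2.69475


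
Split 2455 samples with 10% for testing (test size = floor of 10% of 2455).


Test = ⌊2455·10/100⌋ = 245
Train = 2455 - 245 = 2210

Train: 2210, Test: 245


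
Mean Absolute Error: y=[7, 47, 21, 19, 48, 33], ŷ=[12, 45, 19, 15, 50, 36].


Absolute errors: |7-12|=5, |47-45|=2, |21-19|=2, |19-15|=4, |48-50|=2, |33-36|=3
Sum = 18
MAE = 18/6 = 3

3


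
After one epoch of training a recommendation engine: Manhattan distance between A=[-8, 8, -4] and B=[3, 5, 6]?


d = |-8-3| + |8-5| + |-4-6|
  = 11 + 3 + 10
  = 24

24


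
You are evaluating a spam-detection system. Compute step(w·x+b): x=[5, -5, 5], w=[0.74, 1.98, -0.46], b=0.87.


z = (5)·(0.74) + (-5)·(1.98) + (5)·(-0.46) + 0.87
  = -7.63
step(z) = 0 (z<0)

0


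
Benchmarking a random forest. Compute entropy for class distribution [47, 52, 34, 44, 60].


Probabilities: [47/237, 52/237, 34/237, 44/237, 60/237] ≈ [0.1983, 0.2194, 0.1435, 0.1857, 0.2532]
H = -((47/237)·log₂(47/237) + (52/237)·log₂(52/237) + (34/237)·log₂(34/237) + (44/237)·log₂(44/237) + (60/237)·log₂(60/237))
  = 2.2976 bits

2.2976 bits


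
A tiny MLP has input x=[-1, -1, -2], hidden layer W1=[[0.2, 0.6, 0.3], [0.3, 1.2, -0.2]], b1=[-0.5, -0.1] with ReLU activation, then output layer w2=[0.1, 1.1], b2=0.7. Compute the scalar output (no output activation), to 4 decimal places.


z1[0] = (0.2)·(-1) + (0.6)·(-1) + (0.3)·(-2) - 0.5 = -1.9
z1[1] = (0.3)·(-1) + (1.2)·(-1) + (-0.2)·(-2) - 0.1 = -1.2
h = ReLU(z1) = [0.0, 0.0]
output = (0.1)·(0.0) + (1.1)·(0.0) + 0.7 = 0.7

0.7


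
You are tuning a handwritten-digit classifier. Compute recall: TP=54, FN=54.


Recall = TP/(TP+FN)
= 54/(54+54)
= 54/108 = 50.0%

50.0%


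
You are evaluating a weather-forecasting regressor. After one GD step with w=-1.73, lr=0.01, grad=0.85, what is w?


w_new = w - α·∇
= -1.73 - 0.01·0.85
= -1.73 - 0.0085
= -1.7385

-1.7385


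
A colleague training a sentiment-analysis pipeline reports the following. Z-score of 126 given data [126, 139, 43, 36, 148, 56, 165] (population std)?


μ = 101.8571, σ = 50.6851
z = (126 - 101.8571)/50.6851 = 0.4763

0.4763


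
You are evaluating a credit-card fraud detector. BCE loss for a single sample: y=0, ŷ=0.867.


BCE = -[y·ln(p) + (1-y)·ln(1-p)]
= -0 - 1·ln(1-0.867)
= -ln(0.133) = 2.0174

2.0174


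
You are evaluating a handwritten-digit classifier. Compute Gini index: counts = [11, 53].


Probabilities: [11/64, 53/64] ≈ [0.1719, 0.8281]
Σpᵢ² = (121 + 2809)/64² = 2930/4096
Gini = 1 - Σpᵢ² = 1 - 2930/4096 = 0.2847

0.2847


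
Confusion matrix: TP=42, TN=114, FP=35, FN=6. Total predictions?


Total = TP + TN + FP + FN
= 42 + 114 + 35 + 6
= 197
(Predicted positive: 77, predicted negative: 120)

197


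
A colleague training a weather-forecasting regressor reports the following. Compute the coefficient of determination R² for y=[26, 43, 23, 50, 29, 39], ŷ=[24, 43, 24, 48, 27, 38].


ȳ = 35
SS_res = Σ(y-ŷ)² = 14
SS_tot = Σ(y-ȳ)² = 566
R² = 1 - SS_res/SS_tot = 1 - 0.0247 = 0.9753

0.9753


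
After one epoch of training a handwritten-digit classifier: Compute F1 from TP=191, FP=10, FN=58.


Precision = 191/201 = 0.9502
Recall = 191/249 = 0.7671
F1 = 2·P·R/(P+R) = 2·TP/(2·TP+FP+FN) = 382/(382+10+58) = 382/450 = 0.8489

0.8489


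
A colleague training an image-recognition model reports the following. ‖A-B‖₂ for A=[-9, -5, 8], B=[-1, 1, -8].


d = √((-9+ 1)² + (-5-1)² + (8+ 8)²)
  = √(64 + 36 + 256)
  = √356 = 18.868

18.868


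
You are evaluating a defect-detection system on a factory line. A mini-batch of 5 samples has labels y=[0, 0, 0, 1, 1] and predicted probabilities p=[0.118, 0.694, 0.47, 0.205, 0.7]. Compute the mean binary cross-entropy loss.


L[0] = -ln(1-0.118) = -ln(0.882) = 0.1256
L[1] = -ln(1-0.694) = -ln(0.306) = 1.1842
L[2] = -ln(1-0.47) = -ln(0.53) = 0.6349
L[3] = -ln(0.205) = 1.5847
L[4] = -ln(0.7) = 0.3567
mean = (0.1256 + 1.1842 + 0.6349 + 1.5847 + 0.3567)/5 = 0.7772

0.7772


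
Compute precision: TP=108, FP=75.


Precision = TP/(TP+FP)
= 108/(108+75)
= 108/183 = 59.02%

59.02%


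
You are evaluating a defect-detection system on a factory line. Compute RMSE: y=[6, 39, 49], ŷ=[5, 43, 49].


MSE = 17/3 = 5.6667
RMSE = √(17/3) = 2.3805

2.3805


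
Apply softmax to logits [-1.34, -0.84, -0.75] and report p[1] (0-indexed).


Exponentials: e^-1.34=0.2618, e^-0.84=0.4317, e^-0.75=0.4724
Sum = 1.1659
Softmax = [0.2246, 0.3703, 0.4051]
p[1] = 0.4317/1.1659 = 0.3703

0.3703


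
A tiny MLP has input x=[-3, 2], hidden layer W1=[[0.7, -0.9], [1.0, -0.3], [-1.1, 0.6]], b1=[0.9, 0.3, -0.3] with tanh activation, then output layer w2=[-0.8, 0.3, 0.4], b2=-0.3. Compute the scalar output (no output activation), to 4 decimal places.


z1[0] = (0.7)·(-3) + (-0.9)·(2) + 0.9 = -3.0
z1[1] = (1.0)·(-3) + (-0.3)·(2) + 0.3 = -3.3
z1[2] = (-1.1)·(-3) + (0.6)·(2) - 0.3 = 4.2
h = tanh(z1) = [-0.9951, -0.9973, 0.9996]
output = (-0.8)·(-0.9951) + (0.3)·(-0.9973) + (0.4)·(0.9996) - 0.3 = 0.5967

0.5967


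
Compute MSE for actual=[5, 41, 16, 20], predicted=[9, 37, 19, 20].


Squared errors: (5-9)²=16, (41-37)²=16, (16-19)²=9, (20-20)²=0
Sum = 41
MSE = 41/4 = 41/4

41/4


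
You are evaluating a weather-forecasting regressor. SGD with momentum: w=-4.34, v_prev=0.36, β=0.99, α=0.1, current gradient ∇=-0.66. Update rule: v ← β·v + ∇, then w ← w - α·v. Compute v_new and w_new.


v_new = 0.99·0.36 - 0.66 = 0.3564 - 0.66 = -0.3036
w_new = -4.34 - 0.1·-0.3036 = -4.34 + 0.03036 = -4.30964

v_new=-0.3036, w_new=-4.30964


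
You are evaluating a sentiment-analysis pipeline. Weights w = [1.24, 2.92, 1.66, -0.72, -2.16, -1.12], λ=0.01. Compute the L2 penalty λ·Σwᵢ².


‖w‖₂² = (1.24)² + (2.92)² + (1.66)² + (-0.72)² + (-2.16)² + (-1.12)²
     = 1.5376 + 8.5264 + 2.7556 + 0.5184 + 4.6656 + 1.2544
     = 19.258
λ·‖w‖₂² = 0.01·19.258 = 0.19258

0.19258


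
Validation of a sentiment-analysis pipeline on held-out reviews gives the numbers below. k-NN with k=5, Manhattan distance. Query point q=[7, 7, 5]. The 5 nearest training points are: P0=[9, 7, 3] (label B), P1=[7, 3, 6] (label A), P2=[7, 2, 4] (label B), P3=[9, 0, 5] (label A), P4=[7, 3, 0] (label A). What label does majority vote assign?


d(q,P0) = 4  (label B)
d(q,P1) = 5  (label A)
d(q,P2) = 6  (label B)
d(q,P3) = 9  (label A)
d(q,P4) = 9  (label A)
Votes: A=3, B=2
Majority → A

A


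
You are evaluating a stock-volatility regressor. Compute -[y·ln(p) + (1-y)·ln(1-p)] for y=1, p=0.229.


BCE = -[y·ln(p) + (1-y)·ln(1-p)]
= -1·ln(0.229) - 0
= -ln(0.229) = 1.474

1.474


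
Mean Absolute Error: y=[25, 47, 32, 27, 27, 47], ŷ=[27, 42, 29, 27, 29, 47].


Absolute errors: |25-27|=2, |47-42|=5, |32-29|=3, |27-27|=0, |27-29|=2, |47-47|=0
Sum = 12
MAE = 12/6 = 2

2


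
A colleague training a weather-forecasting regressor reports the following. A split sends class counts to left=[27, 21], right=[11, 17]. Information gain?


Parent = [38, 38], H_parent = 1
H_left = 0.9887 (n=48), H_right = 0.9666 (n=28)
H_children = (48/76)·0.9887 + (28/76)·0.9666 = 0.9806
IG = 1 - 0.9806 = 0.0194

0.0194


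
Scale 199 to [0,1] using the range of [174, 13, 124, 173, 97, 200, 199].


min=13, max=200
(199-13)/(200-13) = 186/187 = 0.9947

0.9947


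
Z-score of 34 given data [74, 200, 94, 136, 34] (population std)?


μ = 107.6, σ = 56.7013
z = (34 - 107.6)/56.7013 = -1.298

-1.298


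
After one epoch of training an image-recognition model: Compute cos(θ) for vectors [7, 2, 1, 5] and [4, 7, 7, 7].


A·B = 7·4 + 2·7 + 1·7 + 5·7 = 84
‖A‖ = √79 = 8.8882, ‖B‖ = √163 = 12.7671
cos = 84/(√79·√163) = 84/√12877 = 0.7402

0.7402


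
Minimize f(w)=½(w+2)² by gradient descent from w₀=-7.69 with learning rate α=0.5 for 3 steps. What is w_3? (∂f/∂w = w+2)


step 1: grad = -7.69+2 = -5.69; w = -7.69 - 0.5·(-5.69) = -4.845
step 2: grad = -4.845+2 = -2.845; w = -4.845 - 0.5·(-2.845) = -3.4225
step 3: grad = -3.4225+2 = -1.4225; w = -3.4225 - 0.5·(-1.4225) = -2.71125

-2.71125


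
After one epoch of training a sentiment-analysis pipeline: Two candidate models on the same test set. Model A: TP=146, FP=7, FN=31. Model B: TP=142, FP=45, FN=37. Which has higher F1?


Model A: P=146/153=0.9542, R=146/177=0.8249, F1=2PR/(P+R)=2TP/(2TP+FP+FN)=292/330=0.8848
Model B: P=142/187=0.7594, R=142/179=0.7933, F1=2PR/(P+R)=2TP/(2TP+FP+FN)=284/366=0.776
0.8848 > 0.776 → Model A

Model A


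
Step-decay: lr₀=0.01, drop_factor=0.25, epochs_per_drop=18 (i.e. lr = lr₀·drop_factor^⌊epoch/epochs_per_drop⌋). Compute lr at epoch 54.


n_drops = ⌊54/18⌋ = 3
lr = 0.01·0.25^3 = 0.01·0.015625 = 0.00015625

0.00015625


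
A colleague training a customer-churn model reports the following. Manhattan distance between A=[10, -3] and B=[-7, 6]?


d = |10+ 7| + |-3-6|
  = 17 + 9
  = 26

26


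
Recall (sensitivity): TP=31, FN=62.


Recall = TP/(TP+FN)
= 31/(31+62)
= 31/93 = 33.33%

33.33%


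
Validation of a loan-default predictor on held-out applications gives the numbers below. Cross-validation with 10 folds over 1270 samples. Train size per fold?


Fold size = 1270/10 = 127
Training per fold = 1270 - 127 = 1143

1143


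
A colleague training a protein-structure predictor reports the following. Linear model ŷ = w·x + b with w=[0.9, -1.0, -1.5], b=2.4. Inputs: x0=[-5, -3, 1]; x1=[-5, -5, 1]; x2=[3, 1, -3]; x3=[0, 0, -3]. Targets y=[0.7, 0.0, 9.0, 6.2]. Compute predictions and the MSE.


ŷ0 = (0.9)·(-5) + (-1.0)·(-3) + (-1.5)·(1) + 2.4 = -0.6
ŷ1 = (0.9)·(-5) + (-1.0)·(-5) + (-1.5)·(1) + 2.4 = 1.4
ŷ2 = (0.9)·(3) + (-1.0)·(1) + (-1.5)·(-3) + 2.4 = 8.6
ŷ3 = (0.9)·(0) + (-1.0)·(0) + (-1.5)·(-3) + 2.4 = 6.9
errors² = [1.69, 1.96, 0.16, 0.49]
MSE = 4.3000/4 = 1.075

1.075


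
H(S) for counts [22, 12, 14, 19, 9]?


Probabilities: [22/76, 12/76, 14/76, 19/76, 9/76] ≈ [0.2895, 0.1579, 0.1842, 0.25, 0.1184]
H = -((22/76)·log₂(22/76) + (12/76)·log₂(12/76) + (14/76)·log₂(14/76) + (19/76)·log₂(19/76) + (9/76)·log₂(9/76))
  = 2.2523 bits

2.2523 bits


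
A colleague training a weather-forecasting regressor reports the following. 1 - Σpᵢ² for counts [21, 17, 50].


Probabilities: [21/88, 17/88, 50/88] ≈ [0.2386, 0.1932, 0.5682]
Σpᵢ² = (441 + 289 + 2500)/88² = 3230/7744
Gini = 1 - Σpᵢ² = 1 - 3230/7744 = 0.5829

0.5829


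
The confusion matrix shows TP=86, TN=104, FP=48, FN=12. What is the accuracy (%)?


Accuracy = (TP+TN)/(TP+TN+FP+FN)
= (86+104)/(250)
= 190/250 = 76.0%

76.0%


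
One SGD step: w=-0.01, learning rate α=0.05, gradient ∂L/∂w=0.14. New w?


w_new = w - α·∇
= -0.01 - 0.05·0.14
= -0.01 - 0.007
= -0.017

-0.017


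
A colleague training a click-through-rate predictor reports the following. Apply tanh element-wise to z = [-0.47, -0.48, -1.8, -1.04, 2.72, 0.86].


tanh(-0.47) = -0.4382
tanh(-0.48) = -0.4462
tanh(-1.8) = -0.9468
tanh(-1.04) = -0.7779
tanh(2.72) = 0.9914
tanh(0.86) = 0.6963
result = [-0.4382, -0.4462, -0.9468, -0.7779, 0.9914, 0.6963]

[-0.4382, -0.4462, -0.9468, -0.7779, 0.9914, 0.6963]


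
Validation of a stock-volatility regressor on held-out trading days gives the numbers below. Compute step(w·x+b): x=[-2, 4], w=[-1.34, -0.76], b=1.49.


z = (-2)·(-1.34) + (4)·(-0.76) + 1.49
  = 1.13
step(z) = 1 (z≥0)

1


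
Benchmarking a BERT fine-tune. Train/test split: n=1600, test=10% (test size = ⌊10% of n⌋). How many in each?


Test = ⌊1600·10/100⌋ = 160
Train = 1600 - 160 = 1440

Train: 1440, Test: 160


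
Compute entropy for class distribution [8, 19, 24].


Probabilities: [8/51, 19/51, 24/51] ≈ [0.1569, 0.3725, 0.4706]
H = -((8/51)·log₂(8/51) + (19/51)·log₂(19/51) + (24/51)·log₂(24/51))
  = 1.4616 bits

1.4616 bits


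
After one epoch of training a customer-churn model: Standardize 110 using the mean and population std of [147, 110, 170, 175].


μ = 150.5, σ = 25.6564
z = (110 - 150.5)/25.6564 = -1.5786

-1.5786


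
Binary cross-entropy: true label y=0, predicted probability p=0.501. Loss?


BCE = -[y·ln(p) + (1-y)·ln(1-p)]
= -0 - 1·ln(1-0.501)
= -ln(0.499) = 0.6951

0.6951


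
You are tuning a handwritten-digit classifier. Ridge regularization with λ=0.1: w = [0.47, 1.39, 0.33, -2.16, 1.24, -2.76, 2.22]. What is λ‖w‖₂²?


‖w‖₂² = (0.47)² + (1.39)² + (0.33)² + (-2.16)² + (1.24)² + (-2.76)² + (2.22)²
     = 0.2209 + 1.9321 + 0.1089 + 4.6656 + 1.5376 + 7.6176 + 4.9284
     = 21.0111
λ·‖w‖₂² = 0.1·21.0111 = 2.10111

2.10111


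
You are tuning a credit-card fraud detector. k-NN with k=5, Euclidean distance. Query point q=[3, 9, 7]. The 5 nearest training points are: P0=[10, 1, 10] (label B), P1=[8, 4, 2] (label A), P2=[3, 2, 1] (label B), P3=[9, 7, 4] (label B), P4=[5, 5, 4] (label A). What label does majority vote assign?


d(q,P0) = 11.0454  (label B)
d(q,P1) = 8.6603  (label A)
d(q,P2) = 9.2195  (label B)
d(q,P3) = 7.0  (label B)
d(q,P4) = 5.3852  (label A)
Votes: A=2, B=3
Majority → B

B


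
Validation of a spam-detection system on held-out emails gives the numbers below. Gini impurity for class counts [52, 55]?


Probabilities: [52/107, 55/107] ≈ [0.486, 0.514]
Σpᵢ² = (2704 + 3025)/107² = 5729/11449
Gini = 1 - Σpᵢ² = 1 - 5729/11449 = 0.4996

0.4996


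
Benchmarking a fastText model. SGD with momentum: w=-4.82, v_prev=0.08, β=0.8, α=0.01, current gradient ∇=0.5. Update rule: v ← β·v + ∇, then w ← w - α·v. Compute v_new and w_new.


v_new = 0.8·0.08 + 0.5 = 0.064 + 0.5 = 0.564
w_new = -4.82 - 0.01·0.564 = -4.82 - 0.00564 = -4.82564

v_new=0.564, w_new=-4.82564


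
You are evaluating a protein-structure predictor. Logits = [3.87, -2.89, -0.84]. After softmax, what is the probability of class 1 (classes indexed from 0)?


Exponentials: e^3.87=47.9424, e^-2.89=0.0556, e^-0.84=0.4317
Sum = 48.4297
Softmax = [0.9899, 0.0011, 0.0089]
p[1] = 0.0556/48.4297 = 0.0011

0.0011


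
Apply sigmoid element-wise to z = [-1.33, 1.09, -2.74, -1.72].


σ(-1.33) = 1/(1+e^1.33) = 0.2092
σ(1.09) = 1/(1+e^-1.09) = 0.7484
σ(-2.74) = 1/(1+e^2.74) = 0.0607
σ(-1.72) = 1/(1+e^1.72) = 0.1519
result = [0.2092, 0.7484, 0.0607, 0.1519]

[0.2092, 0.7484, 0.0607, 0.1519]


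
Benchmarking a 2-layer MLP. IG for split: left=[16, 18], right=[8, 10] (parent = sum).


Parent = [24, 28], H_parent = 0.9957
H_left = 0.9975 (n=34), H_right = 0.9911 (n=18)
H_children = (34/52)·0.9975 + (18/52)·0.9911 = 0.9953
IG = 0.9957 - 0.9953 = 0.0004

0.0004


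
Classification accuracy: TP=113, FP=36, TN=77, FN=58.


Accuracy = (TP+TN)/(TP+TN+FP+FN)
= (113+77)/(284)
= 190/284 = 66.9%

66.9%


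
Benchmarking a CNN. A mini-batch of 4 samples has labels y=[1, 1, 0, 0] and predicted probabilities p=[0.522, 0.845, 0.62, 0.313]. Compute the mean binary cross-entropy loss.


L[0] = -ln(0.522) = 0.6501
L[1] = -ln(0.845) = 0.1684
L[2] = -ln(1-0.62) = -ln(0.38) = 0.9676
L[3] = -ln(1-0.313) = -ln(0.687) = 0.3754
mean = (0.6501 + 0.1684 + 0.9676 + 0.3754)/4 = 0.5404

0.5404


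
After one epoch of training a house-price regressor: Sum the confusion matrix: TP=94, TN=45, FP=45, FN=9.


Total = TP + TN + FP + FN
= 94 + 45 + 45 + 9
= 193
(Predicted positive: 139, predicted negative: 54)

193


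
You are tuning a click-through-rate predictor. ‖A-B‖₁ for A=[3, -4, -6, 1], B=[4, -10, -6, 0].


d = |3-4| + |-4+ 10| + |-6+ 6| + |1-0|
  = 1 + 6 + 0 + 1
  = 8

8


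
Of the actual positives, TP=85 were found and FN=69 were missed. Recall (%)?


Recall = TP/(TP+FN)
= 85/(85+69)
= 85/154 = 55.19%

55.19%


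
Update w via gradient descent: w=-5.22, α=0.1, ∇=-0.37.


w_new = w - α·∇
= -5.22 - 0.1·-0.37
= -5.22 + 0.037
= -5.183

-5.183


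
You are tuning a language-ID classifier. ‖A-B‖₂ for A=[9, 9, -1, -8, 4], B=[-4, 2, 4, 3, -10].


d = √((9+ 4)² + (9-2)² + (-1-4)² + (-8-3)² + (4+ 10)²)
  = √(169 + 49 + 25 + 121 + 196)
  = √560 = 23.6643

23.6643


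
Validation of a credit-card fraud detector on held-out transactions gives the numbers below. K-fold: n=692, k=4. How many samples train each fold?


Fold size = 692/4 = 173
Training per fold = 692 - 173 = 519

519


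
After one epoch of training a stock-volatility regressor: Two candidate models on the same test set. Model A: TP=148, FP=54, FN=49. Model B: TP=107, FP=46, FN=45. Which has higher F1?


Model A: P=148/202=0.7327, R=148/197=0.7513, F1=2PR/(P+R)=2TP/(2TP+FP+FN)=296/399=0.7419
Model B: P=107/153=0.6993, R=107/152=0.7039, F1=2PR/(P+R)=2TP/(2TP+FP+FN)=214/305=0.7016
0.7419 > 0.7016 → Model A

Model A


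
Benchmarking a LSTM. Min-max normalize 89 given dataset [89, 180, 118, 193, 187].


min=89, max=193
(89-89)/(193-89) = 0/104 = 0.0

0.0


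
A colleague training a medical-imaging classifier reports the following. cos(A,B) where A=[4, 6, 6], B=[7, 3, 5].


A·B = 4·7 + 6·3 + 6·5 = 76
‖A‖ = √88 = 9.3808, ‖B‖ = √83 = 9.1104
cos = 76/(√88·√83) = 76/√7304 = 0.8893

0.8893


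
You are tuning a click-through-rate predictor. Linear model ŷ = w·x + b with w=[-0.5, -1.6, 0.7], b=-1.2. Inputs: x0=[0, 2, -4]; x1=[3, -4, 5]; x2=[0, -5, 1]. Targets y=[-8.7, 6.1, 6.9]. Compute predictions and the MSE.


ŷ0 = (-0.5)·(0) + (-1.6)·(2) + (0.7)·(-4) - 1.2 = -7.2
ŷ1 = (-0.5)·(3) + (-1.6)·(-4) + (0.7)·(5) - 1.2 = 7.2
ŷ2 = (-0.5)·(0) + (-1.6)·(-5) + (0.7)·(1) - 1.2 = 7.5
errors² = [2.25, 1.21, 0.36]
MSE = 3.8200/3 = 1.2733

1.2733


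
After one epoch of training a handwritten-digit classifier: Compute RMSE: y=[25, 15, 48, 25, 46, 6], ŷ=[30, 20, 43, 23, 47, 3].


MSE = 89/6 = 14.8333
RMSE = √(89/6) = 3.8514

3.8514


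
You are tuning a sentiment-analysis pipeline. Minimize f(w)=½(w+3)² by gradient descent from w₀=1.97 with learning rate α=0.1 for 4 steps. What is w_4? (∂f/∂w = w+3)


step 1: grad = 1.97+3 = 4.97; w = 1.97 - 0.1·(4.97) = 1.473
step 2: grad = 1.473+3 = 4.473; w = 1.473 - 0.1·(4.473) = 1.0257
step 3: grad = 1.0257+3 = 4.0257; w = 1.0257 - 0.1·(4.0257) = 0.62313
step 4: grad = 0.62313+3 = 3.62313; w = 0.62313 - 0.1·(3.62313) = 0.260817

0.260817


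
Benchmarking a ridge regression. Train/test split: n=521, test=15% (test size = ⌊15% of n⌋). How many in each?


Test = ⌊521·15/100⌋ = 78
Train = 521 - 78 = 443

Train: 443, Test: 78


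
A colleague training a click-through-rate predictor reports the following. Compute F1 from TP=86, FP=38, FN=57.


Precision = 86/124 = 0.6935
Recall = 86/143 = 0.6014
F1 = 2·P·R/(P+R) = 2·TP/(2·TP+FP+FN) = 172/(172+38+57) = 172/267 = 0.6442

0.6442


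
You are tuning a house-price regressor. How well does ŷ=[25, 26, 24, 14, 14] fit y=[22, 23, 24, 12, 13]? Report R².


ȳ = 18.8
SS_res = Σ(y-ŷ)² = 23
SS_tot = Σ(y-ȳ)² = 134.8
R² = 1 - SS_res/SS_tot = 1 - 0.1706 = 0.8294

0.8294


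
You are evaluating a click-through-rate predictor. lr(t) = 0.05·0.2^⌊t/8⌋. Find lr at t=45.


n_drops = ⌊45/8⌋ = 5
lr = 0.05·0.2^5 = 0.05·0.00032 = 0.000016

0.000016


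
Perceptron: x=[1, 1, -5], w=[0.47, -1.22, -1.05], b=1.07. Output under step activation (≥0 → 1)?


z = (1)·(0.47) + (1)·(-1.22) + (-5)·(-1.05) + 1.07
  = 5.57
step(z) = 1 (z≥0)

1


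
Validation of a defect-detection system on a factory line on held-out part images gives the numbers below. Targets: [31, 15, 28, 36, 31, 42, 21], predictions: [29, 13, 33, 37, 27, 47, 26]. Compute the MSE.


Squared errors: (31-29)²=4, (15-13)²=4, (28-33)²=25, (36-37)²=1, (31-27)²=16, (42-47)²=25, (21-26)²=25
Sum = 100
MSE = 100/7 = 100/7

100/7


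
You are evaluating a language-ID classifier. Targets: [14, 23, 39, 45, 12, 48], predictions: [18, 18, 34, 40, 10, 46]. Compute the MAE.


Absolute errors: |14-18|=4, |23-18|=5, |39-34|=5, |45-40|=5, |12-10|=2, |48-46|=2
Sum = 23
MAE = 23/6 = 23/6

23/6


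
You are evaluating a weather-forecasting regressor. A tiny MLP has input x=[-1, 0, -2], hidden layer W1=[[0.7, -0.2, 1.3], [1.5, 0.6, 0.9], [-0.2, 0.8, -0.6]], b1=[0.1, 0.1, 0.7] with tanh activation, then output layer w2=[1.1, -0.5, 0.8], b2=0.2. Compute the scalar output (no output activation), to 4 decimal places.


z1[0] = (0.7)·(-1) + (-0.2)·(0) + (1.3)·(-2) + 0.1 = -3.2
z1[1] = (1.5)·(-1) + (0.6)·(0) + (0.9)·(-2) + 0.1 = -3.2
z1[2] = (-0.2)·(-1) + (0.8)·(0) + (-0.6)·(-2) + 0.7 = 2.1
h = tanh(z1) = [-0.9967, -0.9967, 0.9705]
output = (1.1)·(-0.9967) + (-0.5)·(-0.9967) + (0.8)·(0.9705) + 0.2 = 0.3784

0.3784


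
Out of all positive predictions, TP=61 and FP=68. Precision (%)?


Precision = TP/(TP+FP)
= 61/(61+68)
= 61/129 = 47.29%

47.29%


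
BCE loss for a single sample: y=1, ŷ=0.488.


BCE = -[y·ln(p) + (1-y)·ln(1-p)]
= -1·ln(0.488) - 0
= -ln(0.488) = 0.7174

0.7174


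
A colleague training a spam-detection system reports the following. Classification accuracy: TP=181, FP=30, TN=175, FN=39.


Accuracy = (TP+TN)/(TP+TN+FP+FN)
= (181+175)/(425)
= 356/425 = 83.76%

83.76%


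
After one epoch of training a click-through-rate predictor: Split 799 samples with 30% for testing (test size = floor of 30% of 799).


Test = ⌊799·30/100⌋ = 239
Train = 799 - 239 = 560

Train: 560, Test: 239


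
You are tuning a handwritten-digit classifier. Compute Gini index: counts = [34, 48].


Probabilities: [34/82, 48/82] ≈ [0.4146, 0.5854]
Σpᵢ² = (1156 + 2304)/82² = 3460/6724
Gini = 1 - Σpᵢ² = 1 - 3460/6724 = 0.4854

0.4854


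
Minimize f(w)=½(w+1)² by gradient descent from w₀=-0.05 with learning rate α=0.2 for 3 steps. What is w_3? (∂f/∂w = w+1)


step 1: grad = -0.05+1 = 0.95; w = -0.05 - 0.2·(0.95) = -0.24
step 2: grad = -0.24+1 = 0.76; w = -0.24 - 0.2·(0.76) = -0.392
step 3: grad = -0.392+1 = 0.608; w = -0.392 - 0.2·(0.608) = -0.5136

-0.5136


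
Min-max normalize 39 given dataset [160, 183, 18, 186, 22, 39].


min=18, max=186
(39-18)/(186-18) = 21/168 = 0.125

0.125


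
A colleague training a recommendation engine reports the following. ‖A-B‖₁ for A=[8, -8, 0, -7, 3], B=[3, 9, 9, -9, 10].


d = |8-3| + |-8-9| + |0-9| + |-7+ 9| + |3-10|
  = 5 + 17 + 9 + 2 + 7
  = 40

40


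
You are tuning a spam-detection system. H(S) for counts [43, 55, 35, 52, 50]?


Probabilities: [43/235, 55/235, 35/235, 52/235, 50/235] ≈ [0.183, 0.234, 0.1489, 0.2213, 0.2128]
H = -((43/235)·log₂(43/235) + (55/235)·log₂(55/235) + (35/235)·log₂(35/235) + (52/235)·log₂(52/235) + (50/235)·log₂(50/235))
  = 2.3044 bits

2.3044 bits


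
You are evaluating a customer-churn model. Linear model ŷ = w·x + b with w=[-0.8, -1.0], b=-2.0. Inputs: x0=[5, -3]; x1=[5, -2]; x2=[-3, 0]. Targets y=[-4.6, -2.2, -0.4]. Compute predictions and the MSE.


ŷ0 = (-0.8)·(5) + (-1.0)·(-3) - 2.0 = -3.0
ŷ1 = (-0.8)·(5) + (-1.0)·(-2) - 2.0 = -4.0
ŷ2 = (-0.8)·(-3) + (-1.0)·(0) - 2.0 = 0.4
errors² = [2.56, 3.24, 0.64]
MSE = 6.4400/3 = 2.1467

2.1467


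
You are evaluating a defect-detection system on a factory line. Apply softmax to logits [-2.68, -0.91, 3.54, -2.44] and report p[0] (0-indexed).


Exponentials: e^-2.68=0.0686, e^-0.91=0.4025, e^3.54=34.4669, e^-2.44=0.0872
Sum = 35.0252
Softmax = [0.002, 0.0115, 0.9841, 0.0025]
p[0] = 0.0686/35.0252 = 0.002

0.002


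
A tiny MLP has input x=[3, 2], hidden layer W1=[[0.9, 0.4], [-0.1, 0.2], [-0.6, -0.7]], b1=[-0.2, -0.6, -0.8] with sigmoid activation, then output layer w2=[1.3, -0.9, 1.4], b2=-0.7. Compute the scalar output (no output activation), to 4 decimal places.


z1[0] = (0.9)·(3) + (0.4)·(2) - 0.2 = 3.3
z1[1] = (-0.1)·(3) + (0.2)·(2) - 0.6 = -0.5
z1[2] = (-0.6)·(3) + (-0.7)·(2) - 0.8 = -4.0
h = sigmoid(z1) = [0.9644, 0.3775, 0.018]
output = (1.3)·(0.9644) + (-0.9)·(0.3775) + (1.4)·(0.018) - 0.7 = 0.2392

0.2392


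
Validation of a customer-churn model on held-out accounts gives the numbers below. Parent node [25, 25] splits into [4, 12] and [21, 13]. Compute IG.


Parent = [25, 25], H_parent = 1
H_left = 0.8113 (n=16), H_right = 0.9597 (n=34)
H_children = (16/50)·0.8113 + (34/50)·0.9597 = 0.9122
IG = 1 - 0.9122 = 0.0878

0.0878


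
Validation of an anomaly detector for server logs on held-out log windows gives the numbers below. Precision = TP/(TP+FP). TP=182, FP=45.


Precision = TP/(TP+FP)
= 182/(182+45)
= 182/227 = 80.18%

80.18%


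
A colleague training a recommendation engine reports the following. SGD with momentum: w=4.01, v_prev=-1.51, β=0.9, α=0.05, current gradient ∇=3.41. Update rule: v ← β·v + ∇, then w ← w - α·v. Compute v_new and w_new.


v_new = 0.9·-1.51 + 3.41 = -1.359 + 3.41 = 2.051
w_new = 4.01 - 0.05·2.051 = 4.01 - 0.10255 = 3.90745

v_new=2.051, w_new=3.90745


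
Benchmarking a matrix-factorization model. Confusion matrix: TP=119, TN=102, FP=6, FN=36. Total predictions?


Total = TP + TN + FP + FN
= 119 + 102 + 6 + 36
= 263
(Predicted positive: 125, predicted negative: 138)

263


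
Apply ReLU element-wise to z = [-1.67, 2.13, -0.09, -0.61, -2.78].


ReLU(-1.67) = max(0, -1.67) = 0.0
ReLU(2.13) = max(0, 2.13) = 2.13
ReLU(-0.09) = max(0, -0.09) = 0.0
ReLU(-0.61) = max(0, -0.61) = 0.0
ReLU(-2.78) = max(0, -2.78) = 0.0
result = [0.0, 2.13, 0.0, 0.0, 0.0]

[0.0, 2.13, 0.0, 0.0, 0.0]


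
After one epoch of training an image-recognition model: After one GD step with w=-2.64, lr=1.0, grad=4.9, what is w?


w_new = w - α·∇
= -2.64 - 1.0·4.9
= -2.64 - 4.9
= -7.54

-7.54


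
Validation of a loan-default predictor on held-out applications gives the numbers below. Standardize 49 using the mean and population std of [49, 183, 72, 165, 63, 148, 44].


μ = 103.4286, σ = 55.0658
z = (49 - 103.4286)/55.0658 = -0.9884

-0.9884


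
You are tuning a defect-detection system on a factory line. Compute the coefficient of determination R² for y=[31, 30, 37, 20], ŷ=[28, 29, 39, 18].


ȳ = 29.5
SS_res = Σ(y-ŷ)² = 18
SS_tot = Σ(y-ȳ)² = 149
R² = 1 - SS_res/SS_tot = 1 - 0.1208 = 0.8792

0.8792
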